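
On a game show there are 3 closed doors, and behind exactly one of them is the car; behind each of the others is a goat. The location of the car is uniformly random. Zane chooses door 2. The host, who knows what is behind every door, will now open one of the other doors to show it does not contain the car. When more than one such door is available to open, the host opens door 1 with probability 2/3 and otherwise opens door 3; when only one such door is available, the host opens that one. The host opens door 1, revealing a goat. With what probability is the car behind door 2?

2/5

Condition on the true location of the car.
If it is behind door 1 (prior 1/3): the host opened door 1, so this case is ruled out; weight (1/3)·0 = 0.
If it is behind door 2 (prior 1/3): door 1 is available, opened with probability 2/3; weight (1/3)·(2/3) = 2/9.
If it is behind door 3 (prior 1/3): only door 1 is available, probability 1; weight (1/3)·1 = 1/3.
The weights sum to 5/9.
So P(the car behind door 2 | the host opened door 1) = (2/9) / (5/9) = 2/5.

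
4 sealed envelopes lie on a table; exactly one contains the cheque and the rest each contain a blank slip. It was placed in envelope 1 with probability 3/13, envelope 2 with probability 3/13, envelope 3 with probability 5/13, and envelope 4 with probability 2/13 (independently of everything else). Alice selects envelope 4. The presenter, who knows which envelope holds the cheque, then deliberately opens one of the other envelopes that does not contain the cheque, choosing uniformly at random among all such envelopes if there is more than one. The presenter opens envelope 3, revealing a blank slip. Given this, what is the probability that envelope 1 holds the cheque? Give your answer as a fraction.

Condition on the true location of the cheque.
If it is in either of envelopes 1 and 2 (prior 3/13 each): the presenter has 2 equally likely choices, so probability 1/2; weight (3/13)·(1/2) = 3/26 each.
If it is in envelope 3 (prior 5/13): the presenter opened envelope 3, so this case is ruled out; weight (5/13)·0 = 0.
If it is in envelope 4 (prior 2/13): the presenter has 3 equally likely choices, so probability 1/3; weight (2/13)·(1/3) = 2/39.
The weights sum to 11/39.
So P(the cheque in envelope 1 | the presenter opened envelope 3) = (3/26) / (11/39) = 9/22.

9/22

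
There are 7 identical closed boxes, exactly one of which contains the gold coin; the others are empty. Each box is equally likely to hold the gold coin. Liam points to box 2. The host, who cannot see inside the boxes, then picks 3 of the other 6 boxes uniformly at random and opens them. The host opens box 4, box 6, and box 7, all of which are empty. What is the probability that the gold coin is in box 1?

1/4

Because the host chose which boxes to open without knowing where the gold coin is, the choice is independent of the prize location. Learning that none of the 3 opened boxes holds the gold coin simply rules out those 3 locations and leaves the remaining 4 boxes still equally likely by symmetry.
So P(the gold coin in box 1) = 1/4.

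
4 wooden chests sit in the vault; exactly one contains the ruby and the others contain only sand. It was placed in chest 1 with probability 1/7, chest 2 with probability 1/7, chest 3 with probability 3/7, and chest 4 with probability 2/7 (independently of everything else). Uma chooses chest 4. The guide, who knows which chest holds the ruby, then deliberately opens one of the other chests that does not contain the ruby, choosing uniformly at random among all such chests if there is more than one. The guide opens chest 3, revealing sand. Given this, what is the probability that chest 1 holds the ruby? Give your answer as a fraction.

Condition on the true location of the ruby.
If it is in either of chests 1 and 2 (prior 1/7 each): the guide has 2 equally likely choices, so probability 1/2; weight (1/7)·(1/2) = 1/14 each.
If it is in chest 3 (prior 3/7): the guide opened chest 3, so this case is ruled out; weight (3/7)·0 = 0.
If it is in chest 4 (prior 2/7): the guide has 3 equally likely choices, so probability 1/3; weight (2/7)·(1/3) = 2/21.
The weights sum to 5/21.
So P(the ruby in chest 1 | the guide opened chest 3) = (1/14) / (5/21) = 3/10.

3/10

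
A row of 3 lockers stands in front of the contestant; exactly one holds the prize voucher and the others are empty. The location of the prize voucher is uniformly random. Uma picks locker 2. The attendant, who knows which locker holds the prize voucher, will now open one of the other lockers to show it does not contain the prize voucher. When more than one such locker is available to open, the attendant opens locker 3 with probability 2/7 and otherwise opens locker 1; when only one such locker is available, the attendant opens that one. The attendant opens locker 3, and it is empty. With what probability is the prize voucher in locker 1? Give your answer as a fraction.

Condition on the true location of the prize voucher.
If it is in locker 1 (prior 1/3): only locker 3 is available, probability 1; weight (1/3)·1 = 1/3.
If it is in locker 2 (prior 1/3): locker 3 is available, opened with probability 2/7; weight (1/3)·(2/7) = 2/21.
If it is in locker 3 (prior 1/3): the attendant opened locker 3, so this case is ruled out; weight (1/3)·0 = 0.
The weights sum to 3/7.
So P(the prize voucher in locker 1 | the attendant opened locker 3) = (1/3) / (3/7) = 7/9.

7/9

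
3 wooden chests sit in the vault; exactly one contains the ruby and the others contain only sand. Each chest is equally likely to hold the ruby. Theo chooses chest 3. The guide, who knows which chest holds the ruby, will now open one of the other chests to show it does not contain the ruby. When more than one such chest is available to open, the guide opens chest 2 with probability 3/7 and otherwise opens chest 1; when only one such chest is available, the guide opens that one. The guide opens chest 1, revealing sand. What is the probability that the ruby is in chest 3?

4/11

Consider each possible location of the ruby in turn.
If it is in chest 1 (prior 1/3): the guide opened chest 1, so this case is ruled out; weight (1/3)·0 = 0.
If it is in chest 2 (prior 1/3): only chest 1 is available, probability 1; weight (1/3)·1 = 1/3.
If it is in chest 3 (prior 1/3): chest 2 is available but not opened, probability 4/7; weight (1/3)·(4/7) = 4/21.
The weights sum to 11/21.
So P(the ruby in chest 3 | the guide opened chest 1) = (4/21) / (11/21) = 4/11.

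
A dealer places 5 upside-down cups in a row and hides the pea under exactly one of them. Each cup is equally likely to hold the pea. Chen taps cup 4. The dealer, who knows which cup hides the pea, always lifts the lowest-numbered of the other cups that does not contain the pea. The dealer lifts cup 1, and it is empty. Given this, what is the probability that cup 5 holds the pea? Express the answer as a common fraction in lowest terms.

Condition on the true location of the pea.
If it is under cup 1 (prior 1/5): the dealer opened cup 1, so this case is ruled out; weight (1/5)·0 = 0.
If it is under any of cups 2, 3, 4, and 5 (prior 1/5 each): cup 1 is the lowest-numbered option available, probability 1; weight (1/5)·1 = 1/5 each.
The weights sum to 4/5.
So P(the pea under cup 5 | the dealer opened cup 1) = (1/5) / (4/5) = 1/4.

1/4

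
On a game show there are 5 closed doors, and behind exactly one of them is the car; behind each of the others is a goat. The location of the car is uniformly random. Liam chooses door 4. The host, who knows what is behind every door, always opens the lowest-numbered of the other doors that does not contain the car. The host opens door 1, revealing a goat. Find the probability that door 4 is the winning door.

Apply Bayes' rule, conditioning on where the car actually is.
If it is behind door 1 (prior 1/5): the host opened door 1, so this case is ruled out; weight (1/5)·0 = 0.
If it is behind any of doors 2, 3, 4, and 5 (prior 1/5 each): door 1 is the lowest-numbered option available, probability 1; weight (1/5)·1 = 1/5 each.
The weights sum to 4/5.
So P(the car behind door 4 | the host opened door 1) = (1/5) / (4/5) = 1/4.

1/4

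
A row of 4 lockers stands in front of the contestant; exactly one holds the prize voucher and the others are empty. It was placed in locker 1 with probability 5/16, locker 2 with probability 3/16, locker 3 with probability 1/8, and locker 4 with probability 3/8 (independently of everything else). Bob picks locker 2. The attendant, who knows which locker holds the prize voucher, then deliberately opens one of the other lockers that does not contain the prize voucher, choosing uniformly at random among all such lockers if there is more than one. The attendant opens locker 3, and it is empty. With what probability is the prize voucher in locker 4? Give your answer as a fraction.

Apply Bayes' rule, conditioning on where the prize voucher actually is.
If it is in locker 1 (prior 5/16): the attendant has 2 equally likely choices, so probability 1/2; weight (5/16)·(1/2) = 5/32.
If it is in locker 2 (prior 3/16): the attendant has 3 equally likely choices, so probability 1/3; weight (3/16)·(1/3) = 1/16.
If it is in locker 3 (prior 1/8): the attendant opened locker 3, so this case is ruled out; weight (1/8)·0 = 0.
If it is in locker 4 (prior 3/8): the attendant has 2 equally likely choices, so probability 1/2; weight (3/8)·(1/2) = 3/16.
The weights sum to 13/32.
So P(the prize voucher in locker 4 | the attendant opened locker 3) = (3/16) / (13/32) = 6/13.

6/13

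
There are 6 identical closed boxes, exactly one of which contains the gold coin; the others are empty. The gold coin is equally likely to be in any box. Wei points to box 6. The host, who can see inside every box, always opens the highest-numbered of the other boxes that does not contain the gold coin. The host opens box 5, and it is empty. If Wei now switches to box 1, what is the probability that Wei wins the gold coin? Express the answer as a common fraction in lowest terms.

1/5

Consider each possible location of the gold coin in turn.
If it is in any of boxes 1, 2, 3, 4, and 6 (prior 1/6 each): box 5 is the highest-numbered option available, probability 1; weight (1/6)·1 = 1/6 each.
If it is in box 5 (prior 1/6): the host opened box 5, so this case is ruled out; weight (1/6)·0 = 0.
The weights sum to 5/6.
So P(the gold coin in box 1 | the host opened box 5) = (1/6) / (5/6) = 1/5.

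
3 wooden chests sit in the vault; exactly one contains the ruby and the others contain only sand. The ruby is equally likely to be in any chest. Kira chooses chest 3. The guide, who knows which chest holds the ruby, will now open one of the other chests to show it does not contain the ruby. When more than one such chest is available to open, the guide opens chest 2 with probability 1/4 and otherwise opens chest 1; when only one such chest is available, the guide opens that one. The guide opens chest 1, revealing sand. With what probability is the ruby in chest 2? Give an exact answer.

Condition on the true location of the ruby.
If it is in chest 1 (prior 1/3): the guide opened chest 1, so this case is ruled out; weight (1/3)·0 = 0.
If it is in chest 2 (prior 1/3): only chest 1 is available, probability 1; weight (1/3)·1 = 1/3.
If it is in chest 3 (prior 1/3): chest 2 is available but not opened, probability 3/4; weight (1/3)·(3/4) = 1/4.
The weights sum to 7/12.
So P(the ruby in chest 2 | the guide opened chest 1) = (1/3) / (7/12) = 4/7.

4/7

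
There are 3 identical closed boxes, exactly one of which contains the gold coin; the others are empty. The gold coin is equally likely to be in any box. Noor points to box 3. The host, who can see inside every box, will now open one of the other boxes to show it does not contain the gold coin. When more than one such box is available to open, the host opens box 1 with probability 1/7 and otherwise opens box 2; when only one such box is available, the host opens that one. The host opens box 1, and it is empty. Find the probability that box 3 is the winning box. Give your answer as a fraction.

Apply Bayes' rule, conditioning on where the gold coin actually is.
If it is in box 1 (prior 1/3): the host opened box 1, so this case is ruled out; weight (1/3)·0 = 0.
If it is in box 2 (prior 1/3): only box 1 is available, probability 1; weight (1/3)·1 = 1/3.
If it is in box 3 (prior 1/3): box 1 is available, opened with probability 1/7; weight (1/3)·(1/7) = 1/21.
The weights sum to 8/21.
So P(the gold coin in box 3 | the host opened box 1) = (1/21) / (8/21) = 1/8.

1/8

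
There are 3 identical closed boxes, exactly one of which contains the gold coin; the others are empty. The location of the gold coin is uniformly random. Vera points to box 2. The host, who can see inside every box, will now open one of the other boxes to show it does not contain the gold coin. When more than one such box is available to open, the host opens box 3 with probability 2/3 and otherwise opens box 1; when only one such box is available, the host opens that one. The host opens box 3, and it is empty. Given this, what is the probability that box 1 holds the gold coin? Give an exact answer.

3/5

Condition on the true location of the gold coin.
If it is in box 1 (prior 1/3): only box 3 is available, probability 1; weight (1/3)·1 = 1/3.
If it is in box 2 (prior 1/3): box 3 is available, opened with probability 2/3; weight (1/3)·(2/3) = 2/9.
If it is in box 3 (prior 1/3): the host opened box 3, so this case is ruled out; weight (1/3)·0 = 0.
The weights sum to 5/9.
So P(the gold coin in box 1 | the host opened box 3) = (1/3) / (5/9) = 3/5.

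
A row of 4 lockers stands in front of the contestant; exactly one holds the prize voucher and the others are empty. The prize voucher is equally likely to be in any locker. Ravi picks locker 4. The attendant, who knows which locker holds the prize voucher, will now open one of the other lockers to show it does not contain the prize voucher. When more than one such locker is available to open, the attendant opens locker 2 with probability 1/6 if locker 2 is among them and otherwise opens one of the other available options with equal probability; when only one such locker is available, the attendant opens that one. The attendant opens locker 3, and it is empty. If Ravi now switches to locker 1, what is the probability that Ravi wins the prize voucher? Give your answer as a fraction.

10/21

Consider each possible location of the prize voucher in turn.
If it is in locker 1 (prior 1/4): locker 2 is available but not opened, probability 5/6; weight (1/4)·(5/6) = 5/24.
If it is in locker 2 (prior 1/4): locker 2 holds the prize so is unavailable; the attendant chooses uniformly among the 2 others, probability 1/2; weight (1/4)·(1/2) = 1/8.
If it is in locker 3 (prior 1/4): the attendant opened locker 3, so this case is ruled out; weight (1/4)·0 = 0.
If it is in locker 4 (prior 1/4): locker 2 is available but not opened; locker 3 gets probability (1 − 1/6)/2 = 5/12; weight (1/4)·(5/12) = 5/48.
The weights sum to 7/16.
So P(the prize voucher in locker 1 | the attendant opened locker 3) = (5/24) / (7/16) = 10/21.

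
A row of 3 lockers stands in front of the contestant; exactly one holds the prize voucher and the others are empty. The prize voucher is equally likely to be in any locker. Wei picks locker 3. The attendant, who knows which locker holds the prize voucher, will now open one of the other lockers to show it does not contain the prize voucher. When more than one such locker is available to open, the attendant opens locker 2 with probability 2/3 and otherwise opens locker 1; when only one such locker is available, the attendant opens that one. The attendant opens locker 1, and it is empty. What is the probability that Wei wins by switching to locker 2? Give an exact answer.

3/4

Condition on the true location of the prize voucher.
If it is in locker 1 (prior 1/3): the attendant opened locker 1, so this case is ruled out; weight (1/3)·0 = 0.
If it is in locker 2 (prior 1/3): only locker 1 is available, probability 1; weight (1/3)·1 = 1/3.
If it is in locker 3 (prior 1/3): locker 2 is available but not opened, probability 1/3; weight (1/3)·(1/3) = 1/9.
The weights sum to 4/9.
So P(the prize voucher in locker 2 | the attendant opened locker 1) = (1/3) / (4/9) = 3/4.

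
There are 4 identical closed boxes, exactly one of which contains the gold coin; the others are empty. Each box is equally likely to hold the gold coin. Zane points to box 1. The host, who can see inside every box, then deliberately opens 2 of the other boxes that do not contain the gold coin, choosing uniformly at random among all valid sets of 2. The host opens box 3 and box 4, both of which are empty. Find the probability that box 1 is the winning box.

Apply Bayes' rule, conditioning on where the gold coin actually is.
If it is in box 1 (prior 1/4): the host has 3 equally likely choices, so probability 1/3; weight (1/4)·(1/3) = 1/12.
If it is in box 2 (prior 1/4): the host has no choice, probability 1; weight (1/4)·1 = 1/4.
If it is in either of boxes 3 and 4 (prior 1/4 each): that box was opened and seen not to hold the prize — ruled out; weight (1/4)·0 = 0 each.
The weights sum to 1/3.
So P(the gold coin in box 1 | the host opened box 3 and box 4) = (1/12) / (1/3) = 1/4.

1/4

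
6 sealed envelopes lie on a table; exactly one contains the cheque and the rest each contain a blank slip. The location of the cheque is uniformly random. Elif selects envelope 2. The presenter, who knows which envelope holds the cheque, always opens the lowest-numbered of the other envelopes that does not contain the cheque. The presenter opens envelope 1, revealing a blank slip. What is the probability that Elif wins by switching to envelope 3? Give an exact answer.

1/5

Consider each possible location of the cheque in turn.
If it is in envelope 1 (prior 1/6): the presenter opened envelope 1, so this case is ruled out; weight (1/6)·0 = 0.
If it is in any of envelopes 2, 3, 4, 5, and 6 (prior 1/6 each): envelope 1 is the lowest-numbered option available, probability 1; weight (1/6)·1 = 1/6 each.
The weights sum to 5/6.
So P(the cheque in envelope 3 | the presenter opened envelope 1) = (1/6) / (5/6) = 1/5.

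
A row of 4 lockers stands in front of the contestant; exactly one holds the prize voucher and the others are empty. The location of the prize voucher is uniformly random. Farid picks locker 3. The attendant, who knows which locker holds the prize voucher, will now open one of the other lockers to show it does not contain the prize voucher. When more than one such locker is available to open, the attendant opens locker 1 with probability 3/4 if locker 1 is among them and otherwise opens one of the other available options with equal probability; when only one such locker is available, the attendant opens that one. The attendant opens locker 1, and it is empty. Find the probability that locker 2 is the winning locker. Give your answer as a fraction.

1/3

Consider each possible location of the prize voucher in turn.
If it is in locker 1 (prior 1/4): the attendant opened locker 1, so this case is ruled out; weight (1/4)·0 = 0.
If it is in any of lockers 2, 3, and 4 (prior 1/4 each): locker 1 is available, opened with probability 3/4; weight (1/4)·(3/4) = 3/16 each.
The weights sum to 9/16.
So P(the prize voucher in locker 2 | the attendant opened locker 1) = (3/16) / (9/16) = 1/3.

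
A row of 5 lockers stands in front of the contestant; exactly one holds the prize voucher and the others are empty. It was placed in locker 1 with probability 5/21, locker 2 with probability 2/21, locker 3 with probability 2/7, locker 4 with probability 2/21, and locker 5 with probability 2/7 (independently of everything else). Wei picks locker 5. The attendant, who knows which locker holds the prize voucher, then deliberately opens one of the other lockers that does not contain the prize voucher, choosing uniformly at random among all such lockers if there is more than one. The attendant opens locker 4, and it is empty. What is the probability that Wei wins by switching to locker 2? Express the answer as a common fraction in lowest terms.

Consider each possible location of the prize voucher in turn.
If it is in locker 1 (prior 5/21): the attendant has 3 equally likely choices, so probability 1/3; weight (5/21)·(1/3) = 5/63.
If it is in locker 2 (prior 2/21): the attendant has 3 equally likely choices, so probability 1/3; weight (2/21)·(1/3) = 2/63.
If it is in locker 3 (prior 2/7): the attendant has 3 equally likely choices, so probability 1/3; weight (2/7)·(1/3) = 2/21.
If it is in locker 4 (prior 2/21): the attendant opened locker 4, so this case is ruled out; weight (2/21)·0 = 0.
If it is in locker 5 (prior 2/7): the attendant has 4 equally likely choices, so probability 1/4; weight (2/7)·(1/4) = 1/14.
The weights sum to 5/18.
So P(the prize voucher in locker 2 | the attendant opened locker 4) = (2/63) / (5/18) = 4/35.

4/35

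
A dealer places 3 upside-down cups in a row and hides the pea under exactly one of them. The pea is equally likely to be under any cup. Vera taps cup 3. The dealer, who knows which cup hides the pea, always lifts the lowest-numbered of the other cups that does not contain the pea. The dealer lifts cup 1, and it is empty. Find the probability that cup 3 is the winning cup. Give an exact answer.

Apply Bayes' rule, conditioning on where the pea actually is.
If it is under cup 1 (prior 1/3): the dealer opened cup 1, so this case is ruled out; weight (1/3)·0 = 0.
If it is under either of cups 2 and 3 (prior 1/3 each): cup 1 is the lowest-numbered option available, probability 1; weight (1/3)·1 = 1/3 each.
The weights sum to 2/3.
So P(the pea under cup 3 | the dealer opened cup 1) = (1/3) / (2/3) = 1/2.

1/2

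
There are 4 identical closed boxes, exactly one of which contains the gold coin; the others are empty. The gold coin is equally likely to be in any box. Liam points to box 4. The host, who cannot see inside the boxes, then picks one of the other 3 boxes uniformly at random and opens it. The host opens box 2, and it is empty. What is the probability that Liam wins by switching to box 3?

Apply Bayes' rule, conditioning on where the gold coin actually is.
If it is in any of boxes 1, 3, and 4 (prior 1/4 each): the host picks box 2 with probability 1/3 regardless, and it is not the prize; weight (1/4)·(1/3) = 1/12 each.
If it is in box 2 (prior 1/4): the host opened box 2, so this case is ruled out; weight (1/4)·0 = 0.
The weights sum to 1/4.
So P(the gold coin in box 3 | the host opened box 2) = (1/12) / (1/4) = 1/3.

1/3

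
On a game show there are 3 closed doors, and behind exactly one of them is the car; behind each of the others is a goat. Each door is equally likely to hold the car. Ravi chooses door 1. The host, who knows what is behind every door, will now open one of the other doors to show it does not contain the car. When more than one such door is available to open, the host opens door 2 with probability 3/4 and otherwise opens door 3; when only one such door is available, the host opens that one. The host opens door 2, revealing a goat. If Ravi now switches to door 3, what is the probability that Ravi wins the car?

4/7

Apply Bayes' rule, conditioning on where the car actually is.
If it is behind door 1 (prior 1/3): door 2 is available, opened with probability 3/4; weight (1/3)·(3/4) = 1/4.
If it is behind door 2 (prior 1/3): the host opened door 2, so this case is ruled out; weight (1/3)·0 = 0.
If it is behind door 3 (prior 1/3): only door 2 is available, probability 1; weight (1/3)·1 = 1/3.
The weights sum to 7/12.
So P(the car behind door 3 | the host opened door 2) = (1/3) / (7/12) = 4/7.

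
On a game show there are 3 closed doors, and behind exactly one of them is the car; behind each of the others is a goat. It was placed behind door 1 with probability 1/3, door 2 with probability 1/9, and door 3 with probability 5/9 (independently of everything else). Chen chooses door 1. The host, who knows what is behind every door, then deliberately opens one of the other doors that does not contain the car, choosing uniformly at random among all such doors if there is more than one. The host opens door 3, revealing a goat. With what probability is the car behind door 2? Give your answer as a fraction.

Condition on the true location of the car.
If it is behind door 1 (prior 1/3): the host has 2 equally likely choices, so probability 1/2; weight (1/3)·(1/2) = 1/6.
If it is behind door 2 (prior 1/9): the host has no choice, probability 1; weight (1/9)·1 = 1/9.
If it is behind door 3 (prior 5/9): the host opened door 3, so this case is ruled out; weight (5/9)·0 = 0.
The weights sum to 5/18.
So P(the car behind door 2 | the host opened door 3) = (1/9) / (5/18) = 2/5.

2/5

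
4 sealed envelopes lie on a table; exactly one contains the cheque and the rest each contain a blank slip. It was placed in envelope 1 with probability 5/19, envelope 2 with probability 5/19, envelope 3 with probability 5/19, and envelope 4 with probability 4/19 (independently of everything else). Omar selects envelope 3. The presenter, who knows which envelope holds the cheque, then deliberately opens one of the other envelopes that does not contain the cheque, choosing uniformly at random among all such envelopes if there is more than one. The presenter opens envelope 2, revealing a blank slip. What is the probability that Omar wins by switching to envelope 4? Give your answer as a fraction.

12/37

Condition on the true location of the cheque.
If it is in envelope 1 (prior 5/19): the presenter has 2 equally likely choices, so probability 1/2; weight (5/19)·(1/2) = 5/38.
If it is in envelope 2 (prior 5/19): the presenter opened envelope 2, so this case is ruled out; weight (5/19)·0 = 0.
If it is in envelope 3 (prior 5/19): the presenter has 3 equally likely choices, so probability 1/3; weight (5/19)·(1/3) = 5/57.
If it is in envelope 4 (prior 4/19): the presenter has 2 equally likely choices, so probability 1/2; weight (4/19)·(1/2) = 2/19.
The weights sum to 37/114.
So P(the cheque in envelope 4 | the presenter opened envelope 2) = (2/19) / (37/114) = 12/37.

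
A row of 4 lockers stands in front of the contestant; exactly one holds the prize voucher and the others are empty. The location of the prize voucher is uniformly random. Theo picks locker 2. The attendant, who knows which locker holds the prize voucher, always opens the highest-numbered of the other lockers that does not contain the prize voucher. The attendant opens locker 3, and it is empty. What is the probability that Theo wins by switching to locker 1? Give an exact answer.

0

Apply Bayes' rule, conditioning on where the prize voucher actually is.
If it is in either of lockers 1 and 2 (prior 1/4 each): the attendant would have opened locker 4 instead, probability 0; weight (1/4)·0 = 0 each.
If it is in locker 3 (prior 1/4): the attendant opened locker 3, so this case is ruled out; weight (1/4)·0 = 0.
If it is in locker 4 (prior 1/4): locker 3 is the highest-numbered option available, probability 1; weight (1/4)·1 = 1/4.
The weights sum to 1/4.
So P(the prize voucher in locker 1 | the attendant opened locker 3) = 0 / (1/4) = 0.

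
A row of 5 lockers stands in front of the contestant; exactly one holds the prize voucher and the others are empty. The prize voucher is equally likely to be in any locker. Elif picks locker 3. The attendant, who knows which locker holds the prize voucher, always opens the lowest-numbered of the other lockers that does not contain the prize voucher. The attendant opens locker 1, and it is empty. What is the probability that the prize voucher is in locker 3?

1/4

Consider each possible location of the prize voucher in turn.
If it is in locker 1 (prior 1/5): the attendant opened locker 1, so this case is ruled out; weight (1/5)·0 = 0.
If it is in any of lockers 2, 3, 4, and 5 (prior 1/5 each): locker 1 is the lowest-numbered option available, probability 1; weight (1/5)·1 = 1/5 each.
The weights sum to 4/5.
So P(the prize voucher in locker 3 | the attendant opened locker 1) = (1/5) / (4/5) = 1/4.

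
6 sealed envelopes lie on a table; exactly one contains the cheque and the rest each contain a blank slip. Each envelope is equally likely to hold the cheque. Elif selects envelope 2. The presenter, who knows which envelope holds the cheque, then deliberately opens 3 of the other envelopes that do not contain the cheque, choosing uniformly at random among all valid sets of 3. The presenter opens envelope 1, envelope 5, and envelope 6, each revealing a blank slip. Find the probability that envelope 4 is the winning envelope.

5/12

Apply Bayes' rule, conditioning on where the cheque actually is.
If it is in any of envelopes 1, 5, and 6 (prior 1/6 each): that envelope was opened and seen not to hold the prize — ruled out; weight (1/6)·0 = 0 each.
If it is in envelope 2 (prior 1/6): the presenter has 10 equally likely choices, so probability 1/10; weight (1/6)·(1/10) = 1/60.
If it is in either of envelopes 3 and 4 (prior 1/6 each): the presenter has 4 equally likely choices, so probability 1/4; weight (1/6)·(1/4) = 1/24 each.
The weights sum to 1/10.
So P(the cheque in envelope 4 | the presenter opened envelope 1, envelope 5, and envelope 6) = (1/24) / (1/10) = 5/12.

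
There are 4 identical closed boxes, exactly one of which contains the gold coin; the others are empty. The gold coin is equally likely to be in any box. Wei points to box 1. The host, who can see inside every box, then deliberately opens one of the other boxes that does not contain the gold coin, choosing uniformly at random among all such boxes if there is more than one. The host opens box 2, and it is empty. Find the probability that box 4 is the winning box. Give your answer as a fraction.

Consider each possible location of the gold coin in turn.
If it is in box 1 (prior 1/4): the host has 3 equally likely choices, so probability 1/3; weight (1/4)·(1/3) = 1/12.
If it is in box 2 (prior 1/4): the host opened box 2, so this case is ruled out; weight (1/4)·0 = 0.
If it is in either of boxes 3 and 4 (prior 1/4 each): the host has 2 equally likely choices, so probability 1/2; weight (1/4)·(1/2) = 1/8 each.
The weights sum to 1/3.
So P(the gold coin in box 4 | the host opened box 2) = (1/8) / (1/3) = 3/8.

3/8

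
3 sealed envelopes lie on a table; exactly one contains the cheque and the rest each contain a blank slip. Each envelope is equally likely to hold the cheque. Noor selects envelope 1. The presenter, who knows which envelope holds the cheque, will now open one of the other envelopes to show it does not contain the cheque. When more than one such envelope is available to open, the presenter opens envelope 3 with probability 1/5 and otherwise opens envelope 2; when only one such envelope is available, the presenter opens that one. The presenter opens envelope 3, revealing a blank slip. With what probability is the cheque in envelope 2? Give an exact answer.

5/6

Consider each possible location of the cheque in turn.
If it is in envelope 1 (prior 1/3): envelope 3 is available, opened with probability 1/5; weight (1/3)·(1/5) = 1/15.
If it is in envelope 2 (prior 1/3): only envelope 3 is available, probability 1; weight (1/3)·1 = 1/3.
If it is in envelope 3 (prior 1/3): the presenter opened envelope 3, so this case is ruled out; weight (1/3)·0 = 0.
The weights sum to 2/5.
So P(the cheque in envelope 2 | the presenter opened envelope 3) = (1/3) / (2/5) = 5/6.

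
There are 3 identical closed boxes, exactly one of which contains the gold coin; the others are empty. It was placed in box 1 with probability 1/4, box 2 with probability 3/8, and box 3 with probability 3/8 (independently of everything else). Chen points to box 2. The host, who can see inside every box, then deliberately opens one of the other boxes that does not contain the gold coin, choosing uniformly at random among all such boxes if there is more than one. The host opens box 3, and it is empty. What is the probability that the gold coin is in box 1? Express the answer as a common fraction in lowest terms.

4/7

Consider each possible location of the gold coin in turn.
If it is in box 1 (prior 1/4): the host has no choice, probability 1; weight (1/4)·1 = 1/4.
If it is in box 2 (prior 3/8): the host has 2 equally likely choices, so probability 1/2; weight (3/8)·(1/2) = 3/16.
If it is in box 3 (prior 3/8): the host opened box 3, so this case is ruled out; weight (3/8)·0 = 0.
The weights sum to 7/16.
So P(the gold coin in box 1 | the host opened box 3) = (1/4) / (7/16) = 4/7.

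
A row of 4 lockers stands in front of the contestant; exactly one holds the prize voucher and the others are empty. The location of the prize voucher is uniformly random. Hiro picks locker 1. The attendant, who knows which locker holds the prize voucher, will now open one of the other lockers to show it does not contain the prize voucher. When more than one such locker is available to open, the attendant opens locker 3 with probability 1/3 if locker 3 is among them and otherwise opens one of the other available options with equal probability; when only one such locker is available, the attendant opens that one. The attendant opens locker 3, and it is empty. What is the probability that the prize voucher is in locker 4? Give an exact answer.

1/3

Consider each possible location of the prize voucher in turn.
If it is in any of lockers 1, 2, and 4 (prior 1/4 each): locker 3 is available, opened with probability 1/3; weight (1/4)·(1/3) = 1/12 each.
If it is in locker 3 (prior 1/4): the attendant opened locker 3, so this case is ruled out; weight (1/4)·0 = 0.
The weights sum to 1/4.
So P(the prize voucher in locker 4 | the attendant opened locker 3) = (1/12) / (1/4) = 1/3.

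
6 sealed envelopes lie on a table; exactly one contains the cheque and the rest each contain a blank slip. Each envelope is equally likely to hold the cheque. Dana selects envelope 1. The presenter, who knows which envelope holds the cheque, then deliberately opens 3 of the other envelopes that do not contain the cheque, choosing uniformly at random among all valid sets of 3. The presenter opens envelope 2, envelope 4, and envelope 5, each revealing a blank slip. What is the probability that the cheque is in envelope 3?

5/12

Apply Bayes' rule, conditioning on where the cheque actually is.
If it is in envelope 1 (prior 1/6): the presenter has 10 equally likely choices, so probability 1/10; weight (1/6)·(1/10) = 1/60.
If it is in any of envelopes 2, 4, and 5 (prior 1/6 each): that envelope was opened and seen not to hold the prize — ruled out; weight (1/6)·0 = 0 each.
If it is in either of envelopes 3 and 6 (prior 1/6 each): the presenter has 4 equally likely choices, so probability 1/4; weight (1/6)·(1/4) = 1/24 each.
The weights sum to 1/10.
So P(the cheque in envelope 3 | the presenter opened envelope 2, envelope 4, and envelope 5) = (1/24) / (1/10) = 5/12.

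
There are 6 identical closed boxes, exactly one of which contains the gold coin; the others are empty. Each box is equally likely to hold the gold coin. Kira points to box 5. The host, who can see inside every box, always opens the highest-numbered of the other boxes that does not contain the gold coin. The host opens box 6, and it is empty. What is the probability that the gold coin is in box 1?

1/5

Condition on the true location of the gold coin.
If it is in any of boxes 1, 2, 3, 4, and 5 (prior 1/6 each): box 6 is the highest-numbered option available, probability 1; weight (1/6)·1 = 1/6 each.
If it is in box 6 (prior 1/6): the host opened box 6, so this case is ruled out; weight (1/6)·0 = 0.
The weights sum to 5/6.
So P(the gold coin in box 1 | the host opened box 6) = (1/6) / (5/6) = 1/5.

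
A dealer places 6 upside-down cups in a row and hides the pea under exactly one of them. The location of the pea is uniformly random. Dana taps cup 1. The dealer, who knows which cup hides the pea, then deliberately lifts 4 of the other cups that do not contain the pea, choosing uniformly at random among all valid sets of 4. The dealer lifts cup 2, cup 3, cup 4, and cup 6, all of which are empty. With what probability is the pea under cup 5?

5/6

Condition on the true location of the pea.
If it is under cup 1 (prior 1/6): the dealer has 5 equally likely choices, so probability 1/5; weight (1/6)·(1/5) = 1/30.
If it is under any of cups 2, 3, 4, and 6 (prior 1/6 each): that cup was opened and seen not to hold the prize — ruled out; weight (1/6)·0 = 0 each.
If it is under cup 5 (prior 1/6): the dealer has no choice, probability 1; weight (1/6)·1 = 1/6.
The weights sum to 1/5.
So P(the pea under cup 5 | the dealer opened cup 2, cup 3, cup 4, and cup 6) = (1/6) / (1/5) = 5/6.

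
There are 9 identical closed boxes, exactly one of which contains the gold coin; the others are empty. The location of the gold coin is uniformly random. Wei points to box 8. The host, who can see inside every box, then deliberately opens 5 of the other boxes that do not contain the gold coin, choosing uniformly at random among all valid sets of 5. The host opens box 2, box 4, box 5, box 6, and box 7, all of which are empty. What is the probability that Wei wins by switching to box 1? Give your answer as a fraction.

8/27

Condition on the true location of the gold coin.
If it is in any of boxes 1, 3, and 9 (prior 1/9 each): the host has 21 equally likely choices, so probability 1/21; weight (1/9)·(1/21) = 1/189 each.
If it is in any of boxes 2, 4, 5, 6, and 7 (prior 1/9 each): that box was opened and seen not to hold the prize — ruled out; weight (1/9)·0 = 0 each.
If it is in box 8 (prior 1/9): the host has 56 equally likely choices, so probability 1/56; weight (1/9)·(1/56) = 1/504.
The weights sum to 1/56.
So P(the gold coin in box 1 | the host opened box 2, box 4, box 5, box 6, and box 7) = (1/189) / (1/56) = 8/27.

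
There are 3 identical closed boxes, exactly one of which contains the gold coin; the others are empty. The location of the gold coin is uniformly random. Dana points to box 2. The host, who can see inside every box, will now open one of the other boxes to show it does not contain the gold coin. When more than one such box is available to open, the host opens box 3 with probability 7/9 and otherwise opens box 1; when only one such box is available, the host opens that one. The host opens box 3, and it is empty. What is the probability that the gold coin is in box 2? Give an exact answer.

Consider each possible location of the gold coin in turn.
If it is in box 1 (prior 1/3): only box 3 is available, probability 1; weight (1/3)·1 = 1/3.
If it is in box 2 (prior 1/3): box 3 is available, opened with probability 7/9; weight (1/3)·(7/9) = 7/27.
If it is in box 3 (prior 1/3): the host opened box 3, so this case is ruled out; weight (1/3)·0 = 0.
The weights sum to 16/27.
So P(the gold coin in box 2 | the host opened box 3) = (7/27) / (16/27) = 7/16.

7/16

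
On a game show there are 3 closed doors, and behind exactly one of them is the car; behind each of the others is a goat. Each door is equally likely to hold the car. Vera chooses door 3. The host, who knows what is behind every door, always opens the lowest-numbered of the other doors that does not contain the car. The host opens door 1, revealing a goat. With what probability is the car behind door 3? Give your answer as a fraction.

Condition on the true location of the car.
If it is behind door 1 (prior 1/3): the host opened door 1, so this case is ruled out; weight (1/3)·0 = 0.
If it is behind either of doors 2 and 3 (prior 1/3 each): door 1 is the lowest-numbered option available, probability 1; weight (1/3)·1 = 1/3 each.
The weights sum to 2/3.
So P(the car behind door 3 | the host opened door 1) = (1/3) / (2/3) = 1/2.

1/2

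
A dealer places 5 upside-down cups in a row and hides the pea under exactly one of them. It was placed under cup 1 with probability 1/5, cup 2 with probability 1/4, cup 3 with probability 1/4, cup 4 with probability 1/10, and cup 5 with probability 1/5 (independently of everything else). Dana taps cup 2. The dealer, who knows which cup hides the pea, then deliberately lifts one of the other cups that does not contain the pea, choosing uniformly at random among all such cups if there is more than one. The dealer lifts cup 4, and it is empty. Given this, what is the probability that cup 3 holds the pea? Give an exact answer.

Condition on the true location of the pea.
If it is under either of cups 1 and 5 (prior 1/5 each): the dealer has 3 equally likely choices, so probability 1/3; weight (1/5)·(1/3) = 1/15 each.
If it is under cup 2 (prior 1/4): the dealer has 4 equally likely choices, so probability 1/4; weight (1/4)·(1/4) = 1/16.
If it is under cup 3 (prior 1/4): the dealer has 3 equally likely choices, so probability 1/3; weight (1/4)·(1/3) = 1/12.
If it is under cup 4 (prior 1/10): the dealer opened cup 4, so this case is ruled out; weight (1/10)·0 = 0.
The weights sum to 67/240.
So P(the pea under cup 3 | the dealer opened cup 4) = (1/12) / (67/240) = 20/67.

20/67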